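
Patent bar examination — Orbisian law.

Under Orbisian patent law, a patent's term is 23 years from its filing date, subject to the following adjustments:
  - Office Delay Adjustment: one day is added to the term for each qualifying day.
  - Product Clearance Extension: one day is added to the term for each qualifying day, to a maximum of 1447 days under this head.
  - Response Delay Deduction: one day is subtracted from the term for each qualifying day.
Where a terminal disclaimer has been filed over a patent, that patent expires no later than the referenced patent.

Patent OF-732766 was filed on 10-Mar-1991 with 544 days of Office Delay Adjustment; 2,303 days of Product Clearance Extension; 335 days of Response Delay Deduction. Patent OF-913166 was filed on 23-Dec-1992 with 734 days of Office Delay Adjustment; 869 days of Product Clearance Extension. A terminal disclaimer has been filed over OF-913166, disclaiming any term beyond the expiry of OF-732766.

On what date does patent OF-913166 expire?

Natural term of OF-913166:
  Base: filing + 23 years → 23 December 2015.
  Office Delay Adjustment: +734 days → 26 December 2017.
  Product Clearance Extension: 869 days (within the 1447-day cap) → +869 days → 13 May 2020.
Expiry of referenced patent OF-732766:
  Base: filing + 23 years → 10 March 2014.
  Office Delay Adjustment: +544 days → 5 September 2015.
  Product Clearance Extension: 2303 days claimed exceeds the 1447-day cap, so +1447 days → 22 August 2019.
  Response Delay Deduction: −335 days → 21 September 2018.
Terminal disclaimer: OF-913166 expires on the earlier of 13 May 2020 and 21 September 2018.

September 21, 2018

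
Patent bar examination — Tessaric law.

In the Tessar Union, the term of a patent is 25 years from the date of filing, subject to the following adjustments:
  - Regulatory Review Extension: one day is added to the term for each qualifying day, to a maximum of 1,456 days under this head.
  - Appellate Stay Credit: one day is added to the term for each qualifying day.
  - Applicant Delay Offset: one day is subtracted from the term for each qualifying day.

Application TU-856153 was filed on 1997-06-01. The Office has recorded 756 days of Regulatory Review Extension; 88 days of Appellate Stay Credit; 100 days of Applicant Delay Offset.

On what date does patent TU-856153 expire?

June 14, 2024

Base term: filing date + 25 years → 1 June 2022.
Regulatory Review Extension: 756 days (within the 1456-day cap) → +756 days → 26 June 2024.
Appellate Stay Credit: +88 days → 22 September 2024.
Applicant Delay Offset: −100 days → 14 June 2024.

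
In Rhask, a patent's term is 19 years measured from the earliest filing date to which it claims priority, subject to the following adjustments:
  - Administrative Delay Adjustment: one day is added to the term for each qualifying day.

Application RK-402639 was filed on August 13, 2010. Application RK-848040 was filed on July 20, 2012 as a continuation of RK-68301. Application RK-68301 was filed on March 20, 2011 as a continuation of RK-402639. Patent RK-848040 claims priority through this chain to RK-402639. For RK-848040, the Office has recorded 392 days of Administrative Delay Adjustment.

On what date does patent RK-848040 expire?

2030-09-09

Earliest priority filing: 13 August 2010.
Base term: 13 August 2010 + 19 years → 13 August 2029.
Administrative Delay Adjustment: +392 days → 9 September 2030.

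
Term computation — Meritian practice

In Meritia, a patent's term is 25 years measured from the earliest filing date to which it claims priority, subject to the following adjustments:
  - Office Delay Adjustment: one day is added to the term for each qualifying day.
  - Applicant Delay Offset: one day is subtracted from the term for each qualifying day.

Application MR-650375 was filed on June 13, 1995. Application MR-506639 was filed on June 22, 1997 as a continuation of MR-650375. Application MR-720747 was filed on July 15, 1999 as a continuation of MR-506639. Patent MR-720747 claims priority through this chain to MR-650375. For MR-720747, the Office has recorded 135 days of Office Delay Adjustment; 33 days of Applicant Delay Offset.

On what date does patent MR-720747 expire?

Earliest priority filing: 13 June 1995.
Base term: 13 June 1995 + 25 years → 13 June 2020.
Office Delay Adjustment: +135 days → 26 October 2020.
Applicant Delay Offset: −33 days → 23 September 2020.

2020-09-23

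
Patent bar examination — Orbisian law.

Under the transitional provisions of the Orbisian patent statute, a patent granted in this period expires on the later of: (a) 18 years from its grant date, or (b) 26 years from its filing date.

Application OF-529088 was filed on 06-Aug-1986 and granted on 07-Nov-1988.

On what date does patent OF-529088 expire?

(a) grant + 18 years → 7 November 2006.
(b) filing + 26 years → 6 August 2012.
Later of the two: 6 August 2012.

2012-08-06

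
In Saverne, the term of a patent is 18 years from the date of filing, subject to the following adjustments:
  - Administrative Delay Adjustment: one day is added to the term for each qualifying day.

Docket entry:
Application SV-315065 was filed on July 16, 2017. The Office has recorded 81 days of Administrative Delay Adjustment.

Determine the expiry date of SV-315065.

October 5, 2035

Base term: filing date + 18 years → 16 July 2035.
Administrative Delay Adjustment: +81 days → 5 October 2035.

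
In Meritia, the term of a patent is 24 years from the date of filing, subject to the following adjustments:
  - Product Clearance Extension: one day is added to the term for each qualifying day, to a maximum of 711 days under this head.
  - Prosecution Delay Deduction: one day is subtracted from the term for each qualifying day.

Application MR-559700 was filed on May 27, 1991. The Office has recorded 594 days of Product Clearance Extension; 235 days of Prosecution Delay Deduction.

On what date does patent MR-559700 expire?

Base term: filing date + 24 years → 27 May 2015.
Product Clearance Extension: 594 days (within the 711-day cap) → +594 days → 10 January 2017.
Prosecution Delay Deduction: −235 days → 20 May 2016.

May 20, 2016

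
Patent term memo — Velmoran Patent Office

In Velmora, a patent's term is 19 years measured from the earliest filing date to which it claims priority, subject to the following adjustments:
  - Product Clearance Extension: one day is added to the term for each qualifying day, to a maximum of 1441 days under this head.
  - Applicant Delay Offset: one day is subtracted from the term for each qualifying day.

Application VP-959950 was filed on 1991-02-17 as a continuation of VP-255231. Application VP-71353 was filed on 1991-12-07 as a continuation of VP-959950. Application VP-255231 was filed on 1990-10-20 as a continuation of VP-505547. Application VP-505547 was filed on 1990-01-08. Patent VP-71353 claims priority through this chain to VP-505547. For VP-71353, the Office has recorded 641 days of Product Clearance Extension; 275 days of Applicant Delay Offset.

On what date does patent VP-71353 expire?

January 9, 2010

Earliest priority filing: 8 January 1990.
Base term: 8 January 1990 + 19 years → 8 January 2009.
Product Clearance Extension: 641 days (within the 1441-day cap) → +641 days → 11 October 2010.
Applicant Delay Offset: −275 days → 9 January 2010.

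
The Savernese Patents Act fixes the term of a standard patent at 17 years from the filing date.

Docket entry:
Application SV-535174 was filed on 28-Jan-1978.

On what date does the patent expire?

Filing date + 17 years → 28 January 1995.

1995-01-28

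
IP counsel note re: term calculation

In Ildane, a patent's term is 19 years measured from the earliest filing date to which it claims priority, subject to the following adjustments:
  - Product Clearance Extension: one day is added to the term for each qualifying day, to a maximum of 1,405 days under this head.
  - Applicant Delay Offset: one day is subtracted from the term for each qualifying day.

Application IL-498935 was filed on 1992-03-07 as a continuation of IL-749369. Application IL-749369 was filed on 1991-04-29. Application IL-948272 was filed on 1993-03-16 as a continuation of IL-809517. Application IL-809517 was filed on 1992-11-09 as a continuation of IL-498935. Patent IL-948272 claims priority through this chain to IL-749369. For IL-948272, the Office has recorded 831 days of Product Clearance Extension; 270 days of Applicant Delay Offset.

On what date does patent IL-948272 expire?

Earliest priority filing: 29 April 1991.
Base term: 29 April 1991 + 19 years → 29 April 2010.
Product Clearance Extension: 831 days (within the 1405-day cap) → +831 days → 7 August 2012.
Applicant Delay Offset: −270 days → 11 November 2011.

2011-11-11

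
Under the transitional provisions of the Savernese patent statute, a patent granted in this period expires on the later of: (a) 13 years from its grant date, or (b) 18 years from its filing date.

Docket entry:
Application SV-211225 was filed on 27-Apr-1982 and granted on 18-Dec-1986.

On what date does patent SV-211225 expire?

April 27, 2000

(a) grant + 13 years → 18 December 1999.
(b) filing + 18 years → 27 April 2000.
Later of the two: 27 April 2000.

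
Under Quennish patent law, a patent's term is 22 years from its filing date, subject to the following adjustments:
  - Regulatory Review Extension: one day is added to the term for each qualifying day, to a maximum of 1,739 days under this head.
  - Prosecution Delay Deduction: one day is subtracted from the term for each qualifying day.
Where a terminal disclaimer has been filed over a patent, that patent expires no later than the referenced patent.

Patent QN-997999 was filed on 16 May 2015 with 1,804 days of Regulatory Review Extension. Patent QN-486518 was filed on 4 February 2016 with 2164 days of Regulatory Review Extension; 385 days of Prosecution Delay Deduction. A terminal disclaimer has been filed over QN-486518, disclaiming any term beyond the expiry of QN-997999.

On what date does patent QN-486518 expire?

2041-10-20

Natural term of QN-486518:
  Base: filing + 22 years → 4 February 2038.
  Regulatory Review Extension: 2164 days claimed exceeds the 1739-day cap, so +1739 days → 9 November 2042.
  Prosecution Delay Deduction: −385 days → 20 October 2041.
Expiry of referenced patent QN-997999:
  Base: filing + 22 years → 16 May 2037.
  Regulatory Review Extension: 1804 days claimed exceeds the 1739-day cap, so +1739 days → 18 February 2042.
Terminal disclaimer: QN-486518 expires on the earlier of 20 October 2041 and 18 February 2042.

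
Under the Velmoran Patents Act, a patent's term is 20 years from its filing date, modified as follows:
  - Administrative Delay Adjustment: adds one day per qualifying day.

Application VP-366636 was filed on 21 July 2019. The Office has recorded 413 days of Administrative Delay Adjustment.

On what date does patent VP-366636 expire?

September 6, 2040

Base term: filing date + 20 years → 21 July 2039.
Administrative Delay Adjustment: +413 days → 6 September 2040.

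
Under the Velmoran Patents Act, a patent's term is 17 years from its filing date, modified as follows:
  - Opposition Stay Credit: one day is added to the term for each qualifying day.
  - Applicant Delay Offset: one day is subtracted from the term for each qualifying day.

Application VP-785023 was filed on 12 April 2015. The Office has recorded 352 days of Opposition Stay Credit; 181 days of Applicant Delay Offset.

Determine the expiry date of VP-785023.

Base term: filing date + 17 years → 12 April 2032.
Opposition Stay Credit: +352 days → 30 March 2033.
Applicant Delay Offset: −181 days → 30 September 2032.

2032-09-30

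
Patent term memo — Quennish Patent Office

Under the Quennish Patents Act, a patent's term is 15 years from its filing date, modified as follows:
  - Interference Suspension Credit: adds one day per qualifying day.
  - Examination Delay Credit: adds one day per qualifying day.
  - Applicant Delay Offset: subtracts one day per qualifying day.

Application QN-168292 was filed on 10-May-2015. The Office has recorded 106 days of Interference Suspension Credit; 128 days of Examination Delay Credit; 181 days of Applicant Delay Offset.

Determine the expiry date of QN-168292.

Base term: filing date + 15 years → 10 May 2030.
Interference Suspension Credit: +106 days → 24 August 2030.
Examination Delay Credit: +128 days → 30 December 2030.
Applicant Delay Offset: −181 days → 2 July 2030.

July 2, 2030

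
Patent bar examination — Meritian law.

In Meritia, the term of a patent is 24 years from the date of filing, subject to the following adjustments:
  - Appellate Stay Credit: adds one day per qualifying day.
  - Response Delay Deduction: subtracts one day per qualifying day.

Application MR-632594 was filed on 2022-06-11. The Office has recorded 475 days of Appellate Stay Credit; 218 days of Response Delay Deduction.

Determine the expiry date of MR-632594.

February 23, 2047

Base term: filing date + 24 years → 11 June 2046.
Appellate Stay Credit: +475 days → 29 September 2047.
Response Delay Deduction: −218 days → 23 February 2047.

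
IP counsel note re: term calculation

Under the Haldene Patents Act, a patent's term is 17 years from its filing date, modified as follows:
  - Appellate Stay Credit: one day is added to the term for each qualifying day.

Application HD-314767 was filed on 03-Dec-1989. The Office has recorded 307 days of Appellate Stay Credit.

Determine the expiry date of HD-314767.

October 6, 2007

Base term: filing date + 17 years → 3 December 2006.
Appellate Stay Credit: +307 days → 6 October 2007.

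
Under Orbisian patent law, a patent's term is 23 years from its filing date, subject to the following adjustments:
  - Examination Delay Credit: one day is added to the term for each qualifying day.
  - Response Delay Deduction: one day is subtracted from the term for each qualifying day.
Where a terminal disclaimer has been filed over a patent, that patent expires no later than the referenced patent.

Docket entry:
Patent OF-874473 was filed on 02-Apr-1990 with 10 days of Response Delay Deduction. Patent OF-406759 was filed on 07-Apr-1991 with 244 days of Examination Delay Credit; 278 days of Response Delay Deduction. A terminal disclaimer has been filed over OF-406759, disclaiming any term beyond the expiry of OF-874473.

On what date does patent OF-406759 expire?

Natural term of OF-406759:
  Base: filing + 23 years → 7 April 2014.
  Examination Delay Credit: +244 days → 7 December 2014.
  Response Delay Deduction: −278 days → 4 March 2014.
Expiry of referenced patent OF-874473:
  Base: filing + 23 years → 2 April 2013.
  Response Delay Deduction: −10 days → 23 March 2013.
Terminal disclaimer: OF-406759 expires on the earlier of 4 March 2014 and 23 March 2013.

2013-03-23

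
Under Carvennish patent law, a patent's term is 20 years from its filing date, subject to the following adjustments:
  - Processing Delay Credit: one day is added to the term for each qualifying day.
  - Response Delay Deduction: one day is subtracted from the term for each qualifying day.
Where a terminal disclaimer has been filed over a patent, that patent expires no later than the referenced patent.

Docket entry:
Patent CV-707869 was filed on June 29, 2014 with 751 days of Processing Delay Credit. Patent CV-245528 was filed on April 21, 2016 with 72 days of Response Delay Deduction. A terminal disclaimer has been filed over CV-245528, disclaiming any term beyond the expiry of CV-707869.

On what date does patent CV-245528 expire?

Natural term of CV-245528:
  Base: filing + 20 years → 21 April 2036.
  Response Delay Deduction: −72 days → 9 February 2036.
Expiry of referenced patent CV-707869:
  Base: filing + 20 years → 29 June 2034.
  Processing Delay Credit: +751 days → 19 July 2036.
Terminal disclaimer: CV-245528 expires on the earlier of 9 February 2036 and 19 July 2036.

February 9, 2036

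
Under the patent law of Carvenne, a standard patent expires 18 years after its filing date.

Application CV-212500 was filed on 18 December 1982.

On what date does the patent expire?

Filing date + 18 years → 18 December 2000.

December 18, 2000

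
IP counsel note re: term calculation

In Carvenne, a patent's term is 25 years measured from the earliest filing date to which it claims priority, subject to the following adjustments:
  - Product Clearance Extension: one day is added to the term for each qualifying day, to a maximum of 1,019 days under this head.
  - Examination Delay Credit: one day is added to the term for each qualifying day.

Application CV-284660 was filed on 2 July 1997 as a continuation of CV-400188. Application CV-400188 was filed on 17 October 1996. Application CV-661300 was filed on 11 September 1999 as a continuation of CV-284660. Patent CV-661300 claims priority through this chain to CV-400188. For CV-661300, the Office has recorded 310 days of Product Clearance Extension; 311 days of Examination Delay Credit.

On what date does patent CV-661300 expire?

2023-06-30

Earliest priority filing: 17 October 1996.
Base term: 17 October 1996 + 25 years → 17 October 2021.
Product Clearance Extension: 310 days (within the 1019-day cap) → +310 days → 23 August 2022.
Examination Delay Credit: +311 days → 30 June 2023.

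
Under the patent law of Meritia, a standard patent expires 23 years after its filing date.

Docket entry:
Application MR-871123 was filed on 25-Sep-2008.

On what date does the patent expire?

Filing date + 23 years → 25 September 2031.

September 25, 2031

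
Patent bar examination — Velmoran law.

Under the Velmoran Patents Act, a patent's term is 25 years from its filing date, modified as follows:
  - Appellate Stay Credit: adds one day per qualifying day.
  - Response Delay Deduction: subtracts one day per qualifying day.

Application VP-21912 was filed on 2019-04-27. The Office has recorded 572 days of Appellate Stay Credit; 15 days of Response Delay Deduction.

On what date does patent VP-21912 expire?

2045-11-05

Base term: filing date + 25 years → 27 April 2044.
Appellate Stay Credit: +572 days → 20 November 2045.
Response Delay Deduction: −15 days → 5 November 2045.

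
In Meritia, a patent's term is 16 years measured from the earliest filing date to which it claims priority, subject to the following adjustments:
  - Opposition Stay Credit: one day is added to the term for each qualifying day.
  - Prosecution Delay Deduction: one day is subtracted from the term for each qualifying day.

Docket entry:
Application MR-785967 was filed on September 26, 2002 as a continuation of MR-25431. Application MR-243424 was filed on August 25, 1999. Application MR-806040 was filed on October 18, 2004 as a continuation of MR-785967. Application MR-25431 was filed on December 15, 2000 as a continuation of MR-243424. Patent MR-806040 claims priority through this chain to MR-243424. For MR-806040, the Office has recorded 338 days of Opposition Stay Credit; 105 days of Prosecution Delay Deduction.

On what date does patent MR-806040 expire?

April 14, 2016

Earliest priority filing: 25 August 1999.
Base term: 25 August 1999 + 16 years → 25 August 2015.
Opposition Stay Credit: +338 days → 28 July 2016.
Prosecution Delay Deduction: −105 days → 14 April 2016.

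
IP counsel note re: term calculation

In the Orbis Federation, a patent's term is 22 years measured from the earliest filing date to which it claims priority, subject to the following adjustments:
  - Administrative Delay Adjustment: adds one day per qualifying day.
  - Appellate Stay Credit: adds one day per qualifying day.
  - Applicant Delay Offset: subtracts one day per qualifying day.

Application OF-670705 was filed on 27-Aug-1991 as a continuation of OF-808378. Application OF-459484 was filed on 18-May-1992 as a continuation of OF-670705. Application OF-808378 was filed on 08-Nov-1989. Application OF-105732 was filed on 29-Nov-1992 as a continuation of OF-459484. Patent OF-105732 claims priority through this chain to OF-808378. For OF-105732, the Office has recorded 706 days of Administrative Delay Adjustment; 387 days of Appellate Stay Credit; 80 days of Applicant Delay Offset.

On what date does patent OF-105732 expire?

August 17, 2014

Earliest priority filing: 8 November 1989.
Base term: 8 November 1989 + 22 years → 8 November 2011.
Administrative Delay Adjustment: +706 days → 14 October 2013.
Appellate Stay Credit: +387 days → 5 November 2014.
Applicant Delay Offset: −80 days → 17 August 2014.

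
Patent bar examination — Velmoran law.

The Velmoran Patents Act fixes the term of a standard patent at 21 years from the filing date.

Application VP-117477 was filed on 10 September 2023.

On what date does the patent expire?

2044-09-10

Filing date + 21 years → 10 September 2044.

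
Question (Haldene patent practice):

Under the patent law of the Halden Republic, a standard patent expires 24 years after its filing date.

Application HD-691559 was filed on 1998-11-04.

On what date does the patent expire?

November 4, 2022

Filing date + 24 years → 4 November 2022.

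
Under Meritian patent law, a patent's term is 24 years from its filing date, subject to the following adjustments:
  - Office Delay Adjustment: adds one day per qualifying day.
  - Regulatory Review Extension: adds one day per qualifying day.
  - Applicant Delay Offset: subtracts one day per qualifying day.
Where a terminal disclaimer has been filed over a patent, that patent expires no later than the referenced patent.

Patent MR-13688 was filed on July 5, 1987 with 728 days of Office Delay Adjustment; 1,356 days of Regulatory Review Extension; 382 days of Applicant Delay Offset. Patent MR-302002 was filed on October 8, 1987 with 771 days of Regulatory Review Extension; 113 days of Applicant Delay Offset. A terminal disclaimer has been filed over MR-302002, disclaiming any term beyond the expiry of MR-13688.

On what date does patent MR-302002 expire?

Natural term of MR-302002:
  Base: filing + 24 years → 8 October 2011.
  Regulatory Review Extension: +771 days → 17 November 2013.
  Applicant Delay Offset: −113 days → 27 July 2013.
Expiry of referenced patent MR-13688:
  Base: filing + 24 years → 5 July 2011.
  Office Delay Adjustment: +728 days → 2 July 2013.
  Regulatory Review Extension: +1356 days → 19 March 2017.
  Applicant Delay Offset: −382 days → 2 March 2016.
Terminal disclaimer: MR-302002 expires on the earlier of 27 July 2013 and 2 March 2016.

2013-07-27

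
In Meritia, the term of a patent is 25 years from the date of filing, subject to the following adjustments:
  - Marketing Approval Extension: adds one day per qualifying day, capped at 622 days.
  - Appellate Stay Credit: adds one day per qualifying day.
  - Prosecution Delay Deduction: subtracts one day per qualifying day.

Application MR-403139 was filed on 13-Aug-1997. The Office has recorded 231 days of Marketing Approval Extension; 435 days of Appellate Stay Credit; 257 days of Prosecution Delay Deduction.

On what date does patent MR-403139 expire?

2023-09-26

Base term: filing date + 25 years → 13 August 2022.
Marketing Approval Extension: 231 days (within the 622-day cap) → +231 days → 1 April 2023.
Appellate Stay Credit: +435 days → 9 June 2024.
Prosecution Delay Deduction: −257 days → 26 September 2023.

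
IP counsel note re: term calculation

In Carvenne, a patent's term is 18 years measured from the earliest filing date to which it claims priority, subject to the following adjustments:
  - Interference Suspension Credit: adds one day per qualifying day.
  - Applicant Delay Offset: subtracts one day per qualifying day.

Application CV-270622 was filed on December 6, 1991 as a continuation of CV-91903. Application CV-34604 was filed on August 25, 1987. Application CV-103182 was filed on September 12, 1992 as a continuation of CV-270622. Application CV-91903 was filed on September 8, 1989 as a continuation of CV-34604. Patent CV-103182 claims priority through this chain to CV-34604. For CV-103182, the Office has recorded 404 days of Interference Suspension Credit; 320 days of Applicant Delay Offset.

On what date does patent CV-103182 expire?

November 17, 2005

Earliest priority filing: 25 August 1987.
Base term: 25 August 1987 + 18 years → 25 August 2005.
Interference Suspension Credit: +404 days → 3 October 2006.
Applicant Delay Offset: −320 days → 17 November 2005.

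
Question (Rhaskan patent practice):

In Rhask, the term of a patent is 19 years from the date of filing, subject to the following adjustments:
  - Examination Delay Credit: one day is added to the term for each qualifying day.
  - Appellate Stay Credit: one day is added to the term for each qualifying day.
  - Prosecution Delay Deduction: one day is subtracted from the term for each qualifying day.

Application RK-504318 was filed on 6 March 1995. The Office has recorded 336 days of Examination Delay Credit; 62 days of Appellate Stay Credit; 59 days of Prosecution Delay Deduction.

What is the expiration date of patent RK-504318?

Base term: filing date + 19 years → 6 March 2014.
Examination Delay Credit: +336 days → 5 February 2015.
Appellate Stay Credit: +62 days → 8 April 2015.
Prosecution Delay Deduction: −59 days → 8 February 2015.

2015-02-08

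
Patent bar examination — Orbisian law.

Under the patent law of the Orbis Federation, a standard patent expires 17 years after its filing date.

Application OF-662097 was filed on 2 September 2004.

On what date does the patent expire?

September 2, 2021

Filing date + 17 years → 2 September 2021.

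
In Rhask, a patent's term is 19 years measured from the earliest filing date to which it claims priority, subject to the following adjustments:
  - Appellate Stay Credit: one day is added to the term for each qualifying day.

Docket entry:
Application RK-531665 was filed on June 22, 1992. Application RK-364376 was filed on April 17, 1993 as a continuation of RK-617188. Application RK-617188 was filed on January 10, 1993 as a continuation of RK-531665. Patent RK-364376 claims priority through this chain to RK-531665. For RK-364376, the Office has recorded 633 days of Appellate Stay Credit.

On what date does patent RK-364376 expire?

March 16, 2013

Earliest priority filing: 22 June 1992.
Base term: 22 June 1992 + 19 years → 22 June 2011.
Appellate Stay Credit: +633 days → 16 March 2013.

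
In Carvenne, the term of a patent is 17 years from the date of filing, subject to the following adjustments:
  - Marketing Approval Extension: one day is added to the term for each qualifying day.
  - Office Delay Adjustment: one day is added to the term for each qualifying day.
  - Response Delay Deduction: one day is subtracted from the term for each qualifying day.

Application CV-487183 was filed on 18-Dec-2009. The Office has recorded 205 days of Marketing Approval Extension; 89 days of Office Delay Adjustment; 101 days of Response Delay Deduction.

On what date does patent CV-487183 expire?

June 29, 2027

Base term: filing date + 17 years → 18 December 2026.
Marketing Approval Extension: +205 days → 11 July 2027.
Office Delay Adjustment: +89 days → 8 October 2027.
Response Delay Deduction: −101 days → 29 June 2027.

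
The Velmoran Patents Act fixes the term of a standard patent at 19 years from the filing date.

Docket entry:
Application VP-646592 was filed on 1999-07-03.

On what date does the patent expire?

Filing date + 19 years → 3 July 2018.

2018-07-03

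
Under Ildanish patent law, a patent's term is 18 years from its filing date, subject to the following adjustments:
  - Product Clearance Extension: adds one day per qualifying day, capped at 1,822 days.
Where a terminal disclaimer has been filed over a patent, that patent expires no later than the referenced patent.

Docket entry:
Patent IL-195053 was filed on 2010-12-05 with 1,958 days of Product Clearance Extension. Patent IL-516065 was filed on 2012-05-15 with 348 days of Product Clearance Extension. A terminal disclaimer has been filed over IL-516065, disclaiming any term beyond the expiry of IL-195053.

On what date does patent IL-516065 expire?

2031-04-28

Natural term of IL-516065:
  Base: filing + 18 years → 15 May 2030.
  Product Clearance Extension: 348 days (within the 1822-day cap) → +348 days → 28 April 2031.
Expiry of referenced patent IL-195053:
  Base: filing + 18 years → 5 December 2028.
  Product Clearance Extension: 1958 days claimed exceeds the 1822-day cap, so +1822 days → 1 December 2033.
Terminal disclaimer: IL-516065 expires on the earlier of 28 April 2031 and 1 December 2033.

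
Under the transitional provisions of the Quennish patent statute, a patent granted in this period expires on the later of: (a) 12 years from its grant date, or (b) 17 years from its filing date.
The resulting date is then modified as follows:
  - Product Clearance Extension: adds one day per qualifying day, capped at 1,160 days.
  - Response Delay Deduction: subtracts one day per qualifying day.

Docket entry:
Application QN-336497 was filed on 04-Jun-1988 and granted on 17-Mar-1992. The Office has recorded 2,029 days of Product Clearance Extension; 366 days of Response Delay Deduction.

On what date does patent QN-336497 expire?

August 7, 2007

(a) grant + 12 years → 17 March 2004.
(b) filing + 17 years → 4 June 2005.
Later of the two: 4 June 2005.
Product Clearance Extension: 2029 days claimed exceeds the 1160-day cap, so +1160 days → 7 August 2008.
Response Delay Deduction: −366 days → 7 August 2007.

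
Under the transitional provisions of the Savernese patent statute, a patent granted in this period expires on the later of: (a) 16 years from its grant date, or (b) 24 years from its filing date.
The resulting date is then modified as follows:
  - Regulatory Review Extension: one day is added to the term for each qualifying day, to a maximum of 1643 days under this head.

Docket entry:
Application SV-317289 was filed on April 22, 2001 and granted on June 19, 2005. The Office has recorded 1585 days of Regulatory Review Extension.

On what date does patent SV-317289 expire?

2029-08-24

(a) grant + 16 years → 19 June 2021.
(b) filing + 24 years → 22 April 2025.
Later of the two: 22 April 2025.
Regulatory Review Extension: 1585 days (within the 1643-day cap) → +1585 days → 24 August 2029.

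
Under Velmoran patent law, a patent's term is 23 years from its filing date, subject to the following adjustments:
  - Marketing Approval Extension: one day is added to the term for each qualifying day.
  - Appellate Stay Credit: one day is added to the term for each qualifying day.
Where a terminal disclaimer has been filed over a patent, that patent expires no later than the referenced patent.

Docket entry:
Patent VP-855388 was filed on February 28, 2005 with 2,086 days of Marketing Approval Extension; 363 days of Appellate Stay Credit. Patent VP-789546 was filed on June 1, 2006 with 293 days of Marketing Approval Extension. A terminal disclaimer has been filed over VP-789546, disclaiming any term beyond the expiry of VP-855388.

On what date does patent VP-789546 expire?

Natural term of VP-789546:
  Base: filing + 23 years → 1 June 2029.
  Marketing Approval Extension: +293 days → 21 March 2030.
Expiry of referenced patent VP-855388:
  Base: filing + 23 years → 28 February 2028.
  Marketing Approval Extension: +2086 days → 14 November 2033.
  Appellate Stay Credit: +363 days → 12 November 2034.
Terminal disclaimer: VP-789546 expires on the earlier of 21 March 2030 and 12 November 2034.

March 21, 2030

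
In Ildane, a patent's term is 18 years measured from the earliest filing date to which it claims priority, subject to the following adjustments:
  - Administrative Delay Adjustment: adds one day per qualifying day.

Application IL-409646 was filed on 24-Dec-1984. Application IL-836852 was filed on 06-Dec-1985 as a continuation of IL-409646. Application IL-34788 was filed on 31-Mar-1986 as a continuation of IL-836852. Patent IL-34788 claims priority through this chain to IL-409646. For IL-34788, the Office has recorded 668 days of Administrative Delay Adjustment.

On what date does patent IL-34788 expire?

October 22, 2004

Earliest priority filing: 24 December 1984.
Base term: 24 December 1984 + 18 years → 24 December 2002.
Administrative Delay Adjustment: +668 days → 22 October 2004.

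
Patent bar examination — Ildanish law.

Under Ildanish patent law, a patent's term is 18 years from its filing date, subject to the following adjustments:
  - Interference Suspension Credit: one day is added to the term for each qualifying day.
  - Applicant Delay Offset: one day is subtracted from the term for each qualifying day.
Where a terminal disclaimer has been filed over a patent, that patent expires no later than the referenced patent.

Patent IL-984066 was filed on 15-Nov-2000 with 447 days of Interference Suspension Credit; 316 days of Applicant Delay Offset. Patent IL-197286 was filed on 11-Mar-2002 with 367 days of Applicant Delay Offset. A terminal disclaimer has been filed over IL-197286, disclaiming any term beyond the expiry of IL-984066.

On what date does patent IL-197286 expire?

March 10, 2019

Natural term of IL-197286:
  Base: filing + 18 years → 11 March 2020.
  Applicant Delay Offset: −367 days → 10 March 2019.
Expiry of referenced patent IL-984066:
  Base: filing + 18 years → 15 November 2018.
  Interference Suspension Credit: +447 days → 5 February 2020.
  Applicant Delay Offset: −316 days → 26 March 2019.
Terminal disclaimer: IL-197286 expires on the earlier of 10 March 2019 and 26 March 2019.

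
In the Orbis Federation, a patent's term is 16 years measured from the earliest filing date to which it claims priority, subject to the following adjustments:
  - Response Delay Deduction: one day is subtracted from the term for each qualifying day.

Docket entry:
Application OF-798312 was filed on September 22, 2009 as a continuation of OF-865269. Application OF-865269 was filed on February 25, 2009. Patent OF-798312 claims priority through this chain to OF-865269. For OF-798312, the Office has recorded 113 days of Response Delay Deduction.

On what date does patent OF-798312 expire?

Earliest priority filing: 25 February 2009.
Base term: 25 February 2009 + 16 years → 25 February 2025.
Response Delay Deduction: −113 days → 4 November 2024.

November 4, 2024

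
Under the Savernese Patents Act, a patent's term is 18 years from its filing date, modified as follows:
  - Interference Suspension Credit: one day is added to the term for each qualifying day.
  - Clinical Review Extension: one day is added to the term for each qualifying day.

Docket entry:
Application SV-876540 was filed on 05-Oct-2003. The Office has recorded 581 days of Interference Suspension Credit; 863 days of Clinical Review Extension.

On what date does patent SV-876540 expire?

2025-09-18

Base term: filing date + 18 years → 5 October 2021.
Interference Suspension Credit: +581 days → 9 May 2023.
Clinical Review Extension: +863 days → 18 September 2025.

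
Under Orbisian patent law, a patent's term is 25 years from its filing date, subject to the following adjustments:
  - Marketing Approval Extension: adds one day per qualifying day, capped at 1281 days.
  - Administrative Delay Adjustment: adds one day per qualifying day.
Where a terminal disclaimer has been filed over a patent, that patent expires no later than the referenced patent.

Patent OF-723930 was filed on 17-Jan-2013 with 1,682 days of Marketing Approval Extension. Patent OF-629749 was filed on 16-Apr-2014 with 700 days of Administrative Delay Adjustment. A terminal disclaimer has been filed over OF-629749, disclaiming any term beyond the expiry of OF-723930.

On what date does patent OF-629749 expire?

March 16, 2041

Natural term of OF-629749:
  Base: filing + 25 years → 16 April 2039.
  Administrative Delay Adjustment: +700 days → 16 March 2041.
Expiry of referenced patent OF-723930:
  Base: filing + 25 years → 17 January 2038.
  Marketing Approval Extension: 1682 days claimed exceeds the 1281-day cap, so +1281 days → 21 July 2041.
Terminal disclaimer: OF-629749 expires on the earlier of 16 March 2041 and 21 July 2041.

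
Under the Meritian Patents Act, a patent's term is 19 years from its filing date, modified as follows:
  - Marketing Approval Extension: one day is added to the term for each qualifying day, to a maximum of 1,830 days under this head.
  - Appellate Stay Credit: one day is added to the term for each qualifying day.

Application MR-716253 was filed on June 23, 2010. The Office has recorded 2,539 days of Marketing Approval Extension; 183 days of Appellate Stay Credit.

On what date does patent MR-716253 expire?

2034-12-27

Base term: filing date + 19 years → 23 June 2029.
Marketing Approval Extension: 2539 days claimed exceeds the 1830-day cap, so +1830 days → 27 June 2034.
Appellate Stay Credit: +183 days → 27 December 2034.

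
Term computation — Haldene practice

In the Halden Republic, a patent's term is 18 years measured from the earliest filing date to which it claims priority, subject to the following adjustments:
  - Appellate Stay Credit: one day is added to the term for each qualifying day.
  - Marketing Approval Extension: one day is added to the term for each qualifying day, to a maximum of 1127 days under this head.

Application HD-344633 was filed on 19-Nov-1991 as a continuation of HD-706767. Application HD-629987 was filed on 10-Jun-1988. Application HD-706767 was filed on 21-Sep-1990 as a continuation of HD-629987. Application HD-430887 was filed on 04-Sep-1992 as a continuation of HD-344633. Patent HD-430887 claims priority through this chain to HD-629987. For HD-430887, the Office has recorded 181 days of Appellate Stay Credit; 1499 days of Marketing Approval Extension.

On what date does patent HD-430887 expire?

Earliest priority filing: 10 June 1988.
Base term: 10 June 1988 + 18 years → 10 June 2006.
Appellate Stay Credit: +181 days → 8 December 2006.
Marketing Approval Extension: 1499 days claimed exceeds the 1127-day cap, so +1127 days → 8 January 2010.

January 8, 2010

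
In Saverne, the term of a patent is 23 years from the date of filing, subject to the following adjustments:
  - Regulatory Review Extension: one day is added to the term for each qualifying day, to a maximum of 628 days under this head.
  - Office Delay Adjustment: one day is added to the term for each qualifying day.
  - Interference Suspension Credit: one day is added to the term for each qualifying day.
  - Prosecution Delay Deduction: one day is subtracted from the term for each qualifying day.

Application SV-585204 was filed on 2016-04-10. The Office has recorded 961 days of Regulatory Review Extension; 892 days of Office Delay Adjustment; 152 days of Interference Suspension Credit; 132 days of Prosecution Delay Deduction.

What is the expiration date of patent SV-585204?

Base term: filing date + 23 years → 10 April 2039.
Regulatory Review Extension: 961 days claimed exceeds the 628-day cap, so +628 days → 28 December 2040.
Office Delay Adjustment: +892 days → 8 June 2043.
Interference Suspension Credit: +152 days → 7 November 2043.
Prosecution Delay Deduction: −132 days → 28 June 2043.

2043-06-28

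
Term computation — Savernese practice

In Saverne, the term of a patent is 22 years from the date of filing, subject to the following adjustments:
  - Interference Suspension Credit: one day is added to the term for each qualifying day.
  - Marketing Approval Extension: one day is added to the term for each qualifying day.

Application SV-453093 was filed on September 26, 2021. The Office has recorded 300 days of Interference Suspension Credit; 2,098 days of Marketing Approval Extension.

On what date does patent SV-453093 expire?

Base term: filing date + 22 years → 26 September 2043.
Interference Suspension Credit: +300 days → 22 July 2044.
Marketing Approval Extension: +2098 days → 20 April 2050.

April 20, 2050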